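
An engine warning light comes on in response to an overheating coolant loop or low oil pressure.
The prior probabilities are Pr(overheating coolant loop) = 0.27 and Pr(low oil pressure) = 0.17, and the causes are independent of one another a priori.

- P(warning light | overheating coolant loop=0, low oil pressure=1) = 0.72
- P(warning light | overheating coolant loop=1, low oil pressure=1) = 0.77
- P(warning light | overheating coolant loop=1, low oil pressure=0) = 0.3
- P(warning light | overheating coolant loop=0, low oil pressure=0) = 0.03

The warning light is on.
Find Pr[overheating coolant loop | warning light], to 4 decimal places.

Pr[overheating coolant loop | warning light] ≈ 0.4882

For the numerator, keep only overheating coolant loop=true terms: 0.067230 + 0.035343 = 0.102573
Normalizer over all consistent configurations: 0.03×0.73×0.83 + 0.72×0.73×0.17 + 0.3×0.27×0.83 + 0.77×0.27×0.17 = 0.210102
P(overheating coolant loop | warning light) = 0.102573/0.210102 ≈ 0.4882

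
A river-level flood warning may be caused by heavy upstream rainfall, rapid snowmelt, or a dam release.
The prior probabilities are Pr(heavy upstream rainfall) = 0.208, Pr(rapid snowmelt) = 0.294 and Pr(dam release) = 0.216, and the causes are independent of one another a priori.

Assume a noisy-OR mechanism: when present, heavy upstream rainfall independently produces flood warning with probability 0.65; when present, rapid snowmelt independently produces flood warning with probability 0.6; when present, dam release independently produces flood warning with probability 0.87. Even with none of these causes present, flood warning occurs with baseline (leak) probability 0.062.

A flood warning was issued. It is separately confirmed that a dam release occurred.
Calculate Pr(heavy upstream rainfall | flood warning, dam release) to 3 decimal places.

Pr(heavy upstream rainfall | flood warning, dam release) ≈ 0.220

Under noisy-OR, P(flood warning | causes) = 1 − (1−0.062)·∏(1−qᵢ) over the active causes.
P(flood warning | dam release) = 0.87806×0.792×0.706 + 0.951224×0.792×0.294 + 0.957321×0.208×0.706 + 0.982928×0.208×0.294 = 0.490969 + 0.221491 + 0.140581 + 0.060108 = 0.913149
The heavy upstream rainfall-present share is 0.140581 + 0.060108 = 0.200689.
P(heavy upstream rainfall | flood warning, dam release) = 0.200689 / 0.913149 ≈ 0.220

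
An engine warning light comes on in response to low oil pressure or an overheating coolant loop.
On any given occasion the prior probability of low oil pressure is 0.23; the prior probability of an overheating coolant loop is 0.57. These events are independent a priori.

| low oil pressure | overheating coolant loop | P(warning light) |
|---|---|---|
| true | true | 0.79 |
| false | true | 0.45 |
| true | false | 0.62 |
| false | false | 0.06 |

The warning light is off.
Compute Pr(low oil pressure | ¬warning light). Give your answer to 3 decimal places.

Pr(low oil pressure | ¬warning light) ≈ 0.105

Numerator (weight on configurations with low oil pressure): 0.037582 + 0.027531 = 0.065113
The normalizing constant is 0.94*0.77*0.43 + 0.55*0.77*0.57 + 0.38*0.23*0.43 + 0.21*0.23*0.57 = 0.617742
Posterior = 0.065113 / 0.617742 ≈ 0.105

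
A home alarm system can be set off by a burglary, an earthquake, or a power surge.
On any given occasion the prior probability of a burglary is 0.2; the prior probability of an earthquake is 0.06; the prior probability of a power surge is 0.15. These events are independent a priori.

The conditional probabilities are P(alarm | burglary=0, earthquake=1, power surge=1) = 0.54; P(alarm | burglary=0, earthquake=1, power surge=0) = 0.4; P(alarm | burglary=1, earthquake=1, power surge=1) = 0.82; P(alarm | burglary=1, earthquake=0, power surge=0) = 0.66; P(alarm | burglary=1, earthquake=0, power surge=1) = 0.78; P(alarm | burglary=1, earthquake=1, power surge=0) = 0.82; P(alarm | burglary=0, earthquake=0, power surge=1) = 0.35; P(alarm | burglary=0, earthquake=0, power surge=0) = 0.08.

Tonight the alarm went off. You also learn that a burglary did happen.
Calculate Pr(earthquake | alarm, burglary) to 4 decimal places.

Pr(earthquake | alarm, burglary) ≈ 0.0717

P(alarm | burglary) = 0.66*0.94*0.85 + 0.78*0.94*0.15 + 0.82*0.06*0.85 + 0.82*0.06*0.15 = 0.527340 + 0.109980 + 0.041820 + 0.007380 = 0.686520
Restricting to configurations with earthquake present: 0.041820 + 0.007380 = 0.049200.
Hence the posterior is 0.049200/0.686520 ≈ 0.0717.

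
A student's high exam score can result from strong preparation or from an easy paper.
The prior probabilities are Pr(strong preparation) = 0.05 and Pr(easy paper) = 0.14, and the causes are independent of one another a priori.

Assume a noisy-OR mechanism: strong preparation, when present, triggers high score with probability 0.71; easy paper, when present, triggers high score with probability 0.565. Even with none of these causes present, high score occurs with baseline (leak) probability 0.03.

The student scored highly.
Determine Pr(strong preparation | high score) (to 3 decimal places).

Pr(strong preparation | high score) ≈ 0.268

Under noisy-OR, P(high score | causes) = 1 − (1−0.03)·∏(1−qᵢ) over the active causes.
Enumerate the 4 (strong preparation, easy paper) configurations and weight by the priors:
  P(high score) = 0.03×0.95×0.86 + 0.57805×0.95×0.14 + 0.7187×0.05×0.86 + 0.877634×0.05×0.14
        = 0.024510 + 0.076881 + 0.030904 + 0.006143 = 0.138438
The terms with strong preparation present sum to 0.037047, so
  P(strong preparation | high score) = 0.037047 / 0.138438 ≈ 0.268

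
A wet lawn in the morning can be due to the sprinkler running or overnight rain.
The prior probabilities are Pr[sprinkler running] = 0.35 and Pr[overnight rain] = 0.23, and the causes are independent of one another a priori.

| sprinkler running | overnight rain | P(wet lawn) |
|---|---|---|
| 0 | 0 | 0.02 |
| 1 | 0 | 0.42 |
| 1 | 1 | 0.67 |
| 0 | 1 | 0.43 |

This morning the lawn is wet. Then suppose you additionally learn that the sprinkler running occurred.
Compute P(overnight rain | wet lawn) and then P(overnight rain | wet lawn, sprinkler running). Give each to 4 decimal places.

P(overnight rain | wet lawn) ≈ 0.4897; P(overnight rain | wet lawn, sprinkler running) ≈ 0.3227

Weight on overnight rain=true, given the evidence: 0.064285 + 0.053935 = 0.118220
The normalizing constant is 0.02*0.65*0.77 + 0.43*0.65*0.23 + 0.42*0.35*0.77 + 0.67*0.35*0.23 = 0.241420
P(overnight rain | wet lawn) = 0.118220/0.241420 ≈ 0.4897

With the extra evidence:
P(wet lawn | sprinkler running) = 0.42*0.77 + 0.67*0.23 = 0.323400 + 0.154100 = 0.477500
Of this, 0.154100 comes from 0.67*0.23 (the overnight rain=true cases).
Hence the posterior is 0.154100/0.477500 ≈ 0.3227.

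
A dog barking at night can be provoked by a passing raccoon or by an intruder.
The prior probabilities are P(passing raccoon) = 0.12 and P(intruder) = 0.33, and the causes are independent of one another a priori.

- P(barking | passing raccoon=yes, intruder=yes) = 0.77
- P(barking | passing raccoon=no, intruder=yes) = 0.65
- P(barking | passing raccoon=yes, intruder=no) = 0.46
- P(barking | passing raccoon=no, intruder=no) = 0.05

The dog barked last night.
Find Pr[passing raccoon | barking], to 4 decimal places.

Pr[passing raccoon | barking] ≈ 0.2362

P(barking) = 0.05·0.88·0.67 + 0.65·0.88·0.33 + 0.46·0.12·0.67 + 0.77·0.12·0.33 = 0.029480 + 0.188760 + 0.036984 + 0.030492 = 0.285716
The passing raccoon-present share is 0.036984 + 0.030492 = 0.067476.
Hence the posterior is 0.067476/0.285716 ≈ 0.2362.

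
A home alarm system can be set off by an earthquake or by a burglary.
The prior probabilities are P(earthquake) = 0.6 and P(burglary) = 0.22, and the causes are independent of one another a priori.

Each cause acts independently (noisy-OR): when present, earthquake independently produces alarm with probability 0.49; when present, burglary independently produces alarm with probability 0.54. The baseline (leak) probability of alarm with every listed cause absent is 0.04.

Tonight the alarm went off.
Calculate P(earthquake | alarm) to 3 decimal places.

Under noisy-OR, P(alarm | causes) = 1 − (1−0.04)·∏(1−qᵢ) over the active causes.
P(alarm) = 0.04×0.4×0.78 + 0.5584×0.4×0.22 + 0.5104×0.6×0.78 + 0.774784×0.6×0.22 = 0.012480 + 0.049139 + 0.238867 + 0.102271 = 0.402757
Restricting to configurations with earthquake present: 0.238867 + 0.102271 = 0.341138.
P(earthquake | alarm) = 0.341138 / 0.402757 ≈ 0.847

P(earthquake | alarm) ≈ 0.847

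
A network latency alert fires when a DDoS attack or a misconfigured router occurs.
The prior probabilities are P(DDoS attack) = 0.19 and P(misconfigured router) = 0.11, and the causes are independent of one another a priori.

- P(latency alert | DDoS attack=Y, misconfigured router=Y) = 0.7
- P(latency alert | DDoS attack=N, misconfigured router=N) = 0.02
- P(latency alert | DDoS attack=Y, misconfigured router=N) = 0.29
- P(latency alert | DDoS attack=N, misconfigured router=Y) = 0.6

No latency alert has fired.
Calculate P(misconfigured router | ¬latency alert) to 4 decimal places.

P(¬latency alert) = 0.98×0.81×0.89 + 0.4×0.81×0.11 + 0.71×0.19×0.89 + 0.3×0.19×0.11 = 0.706482 + 0.035640 + 0.120061 + 0.006270 = 0.868453
Restricting to configurations with misconfigured router present: 0.035640 + 0.006270 = 0.041910.
Hence the posterior is 0.041910/0.868453 ≈ 0.0483.

P(misconfigured router | ¬latency alert) ≈ 0.0483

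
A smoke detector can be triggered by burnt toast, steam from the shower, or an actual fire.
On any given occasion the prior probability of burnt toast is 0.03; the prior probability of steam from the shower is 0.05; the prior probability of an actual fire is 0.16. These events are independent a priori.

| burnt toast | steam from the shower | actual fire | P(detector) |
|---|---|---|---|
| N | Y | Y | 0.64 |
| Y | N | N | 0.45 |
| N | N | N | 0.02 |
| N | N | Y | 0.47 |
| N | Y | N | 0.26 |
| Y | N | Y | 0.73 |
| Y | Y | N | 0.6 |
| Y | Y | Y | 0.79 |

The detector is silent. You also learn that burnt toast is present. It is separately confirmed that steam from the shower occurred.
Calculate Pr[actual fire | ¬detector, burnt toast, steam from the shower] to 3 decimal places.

P(¬detector | burnt toast, steam from the shower) = 0.4·0.84 + 0.21·0.16 = 0.336000 + 0.033600 = 0.369600
Of this, 0.033600 comes from 0.21·0.16 (the actual fire=true cases).
P(actual fire | ¬detector, burnt toast, steam from the shower) = 0.033600 / 0.369600 ≈ 0.091

Pr[actual fire | ¬detector, burnt toast, steam from the shower] ≈ 0.091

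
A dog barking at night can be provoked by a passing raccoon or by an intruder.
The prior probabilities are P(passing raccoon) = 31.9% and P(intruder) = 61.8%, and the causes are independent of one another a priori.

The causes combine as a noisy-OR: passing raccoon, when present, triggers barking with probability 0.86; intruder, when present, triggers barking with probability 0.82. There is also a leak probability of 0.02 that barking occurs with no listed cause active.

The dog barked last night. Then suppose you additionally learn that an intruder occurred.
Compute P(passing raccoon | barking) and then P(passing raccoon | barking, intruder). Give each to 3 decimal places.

P(passing raccoon | barking) ≈ 0.458; P(passing raccoon | barking, intruder) ≈ 0.357

Under noisy-OR, P(barking | causes) = 1 − (1−0.02)·∏(1−qᵢ) over the active causes.
By total probability over the 4 (passing raccoon, intruder) configurations:
  P(barking) = 0.02×0.681×0.382 + 0.8236×0.681×0.618 + 0.8628×0.319×0.382 + 0.975304×0.319×0.618
        = 0.005203 + 0.346619 + 0.105139 + 0.192273 = 0.649234
The terms with passing raccoon present sum to 0.297412, so
  P(passing raccoon | barking) = 0.297412 / 0.649234 ≈ 0.458

Now condition on the additional information:
By total probability over both values of passing raccoon:
  P(barking | intruder) = 0.8236*0.681 + 0.975304*0.319
        = 0.560872 + 0.311122 = 0.871994
Keeping only the passing raccoon-present terms gives 0.311122, so
  P(passing raccoon | barking, intruder) = 0.311122 / 0.871994 ≈ 0.357
— intruder explains away the evidence for passing raccoon.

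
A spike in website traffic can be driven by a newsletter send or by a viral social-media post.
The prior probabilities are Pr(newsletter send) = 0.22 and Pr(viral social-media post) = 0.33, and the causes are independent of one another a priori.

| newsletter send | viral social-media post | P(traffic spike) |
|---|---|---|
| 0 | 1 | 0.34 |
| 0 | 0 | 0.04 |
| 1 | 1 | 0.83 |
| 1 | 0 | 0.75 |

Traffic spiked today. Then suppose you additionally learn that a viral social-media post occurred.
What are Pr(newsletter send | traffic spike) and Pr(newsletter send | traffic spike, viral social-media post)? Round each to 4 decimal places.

Pr(newsletter send | traffic spike) ≈ 0.6117; Pr(newsletter send | traffic spike, viral social-media post) ≈ 0.4078

Numerator (weight on configurations with newsletter send): 0.110550 + 0.060258 = 0.170808
The normalizing constant is 0.04·0.78·0.67 + 0.34·0.78·0.33 + 0.75·0.22·0.67 + 0.83·0.22·0.33 = 0.279228
P(newsletter send | traffic spike) = 0.170808/0.279228 ≈ 0.6117

Now condition on the additional information:
By total probability over both values of newsletter send:
  P(traffic spike | viral social-media post) = 0.34·0.78 + 0.83·0.22
        = 0.265200 + 0.182600 = 0.447800
The terms with newsletter send present sum to 0.182600, so
  P(newsletter send | traffic spike, viral social-media post) = 0.182600 / 0.447800 ≈ 0.4078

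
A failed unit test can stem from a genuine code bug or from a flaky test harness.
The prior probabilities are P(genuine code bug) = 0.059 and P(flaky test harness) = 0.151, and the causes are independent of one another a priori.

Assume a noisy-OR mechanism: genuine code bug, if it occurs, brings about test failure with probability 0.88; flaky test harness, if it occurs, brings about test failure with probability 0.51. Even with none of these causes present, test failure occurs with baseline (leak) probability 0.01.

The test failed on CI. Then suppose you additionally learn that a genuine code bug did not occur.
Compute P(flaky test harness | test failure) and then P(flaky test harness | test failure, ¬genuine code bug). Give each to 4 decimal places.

Under noisy-OR, P(test failure | causes) = 1 − (1−0.01)·∏(1−qᵢ) over the active causes.
For the numerator, keep only flaky test harness=true terms: 0.073163 + 0.008390 = 0.081553
The normalizing constant is 0.01*0.941*0.849 + 0.5149*0.941*0.151 + 0.8812*0.059*0.849 + 0.941788*0.059*0.151 = 0.133682
Posterior = 0.081553 / 0.133682 ≈ 0.6101

Now also conditioning on genuine code bug≠true:
Numerator (weight on configurations with flaky test harness): 0.5149·0.151 = 0.077750
The normalizing constant is 0.01·0.849 + 0.5149·0.151 = 0.086240
P(flaky test harness | test failure, ¬genuine code bug) = 0.077750/0.086240 ≈ 0.9016

P(flaky test harness | test failure) ≈ 0.6101; P(flaky test harness | test failure, ¬genuine code bug) ≈ 0.9016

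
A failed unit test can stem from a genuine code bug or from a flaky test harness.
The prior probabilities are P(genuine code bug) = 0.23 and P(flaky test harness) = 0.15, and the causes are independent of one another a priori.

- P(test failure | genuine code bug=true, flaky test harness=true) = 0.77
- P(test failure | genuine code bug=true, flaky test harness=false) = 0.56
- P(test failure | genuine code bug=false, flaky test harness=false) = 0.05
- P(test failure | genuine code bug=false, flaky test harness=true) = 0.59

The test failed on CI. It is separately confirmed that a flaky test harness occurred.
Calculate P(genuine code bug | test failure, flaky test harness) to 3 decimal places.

P(test failure | flaky test harness) = 0.59*0.77 + 0.77*0.23 = 0.454300 + 0.177100 = 0.631400
Restricting to configurations with genuine code bug present: 0.77*0.23 = 0.177100.
So P(genuine code bug | test failure, flaky test harness) = 0.177100/0.631400 ≈ 0.280.

P(genuine code bug | test failure, flaky test harness) ≈ 0.280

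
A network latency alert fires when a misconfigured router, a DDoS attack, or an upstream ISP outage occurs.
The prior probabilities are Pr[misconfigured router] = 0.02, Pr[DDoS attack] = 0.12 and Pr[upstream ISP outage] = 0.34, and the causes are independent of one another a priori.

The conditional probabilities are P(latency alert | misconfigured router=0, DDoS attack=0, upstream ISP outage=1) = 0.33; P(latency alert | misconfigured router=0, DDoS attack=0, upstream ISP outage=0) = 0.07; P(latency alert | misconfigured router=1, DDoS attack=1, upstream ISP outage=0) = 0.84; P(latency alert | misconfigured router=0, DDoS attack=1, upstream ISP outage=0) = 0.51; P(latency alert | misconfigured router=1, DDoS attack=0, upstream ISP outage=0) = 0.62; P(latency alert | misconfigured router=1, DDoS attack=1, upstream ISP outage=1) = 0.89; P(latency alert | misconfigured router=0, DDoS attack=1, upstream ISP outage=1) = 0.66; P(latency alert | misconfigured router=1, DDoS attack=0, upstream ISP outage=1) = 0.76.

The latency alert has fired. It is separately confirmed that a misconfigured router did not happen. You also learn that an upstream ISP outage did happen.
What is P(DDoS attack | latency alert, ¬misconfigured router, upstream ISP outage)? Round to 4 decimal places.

P(latency alert | ¬misconfigured router, upstream ISP outage) = 0.33×0.88 + 0.66×0.12 = 0.290400 + 0.079200 = 0.369600
Of this, 0.079200 comes from 0.66×0.12 (the DDoS attack=true cases).
P(DDoS attack | latency alert, ¬misconfigured router, upstream ISP outage) = 0.079200 / 0.369600 ≈ 0.2143

P(DDoS attack | latency alert, ¬misconfigured router, upstream ISP outage) ≈ 0.2143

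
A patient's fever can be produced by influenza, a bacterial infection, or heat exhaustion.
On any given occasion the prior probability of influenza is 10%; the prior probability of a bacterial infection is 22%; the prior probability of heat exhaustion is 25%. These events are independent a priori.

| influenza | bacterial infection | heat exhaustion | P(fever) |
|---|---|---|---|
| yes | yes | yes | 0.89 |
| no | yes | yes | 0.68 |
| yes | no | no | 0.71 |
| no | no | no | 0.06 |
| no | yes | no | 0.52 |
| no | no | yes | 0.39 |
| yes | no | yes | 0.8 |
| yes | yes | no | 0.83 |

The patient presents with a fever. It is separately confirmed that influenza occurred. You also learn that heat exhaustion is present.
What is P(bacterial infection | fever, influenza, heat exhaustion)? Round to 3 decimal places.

P(bacterial infection | fever, influenza, heat exhaustion) ≈ 0.239

P(fever | influenza, heat exhaustion) = 0.8*0.78 + 0.89*0.22 = 0.624000 + 0.195800 = 0.819800
The bacterial infection-present share is 0.89*0.22 = 0.195800.
P(bacterial infection | fever, influenza, heat exhaustion) = 0.195800 / 0.819800 ≈ 0.239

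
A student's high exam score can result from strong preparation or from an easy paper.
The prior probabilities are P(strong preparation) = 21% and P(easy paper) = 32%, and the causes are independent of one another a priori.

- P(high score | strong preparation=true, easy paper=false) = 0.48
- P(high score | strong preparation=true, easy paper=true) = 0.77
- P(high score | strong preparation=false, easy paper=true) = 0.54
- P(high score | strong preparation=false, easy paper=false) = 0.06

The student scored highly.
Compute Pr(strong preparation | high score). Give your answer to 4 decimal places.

P(high score) = 0.06×0.79×0.68 + 0.54×0.79×0.32 + 0.48×0.21×0.68 + 0.77×0.21×0.32 = 0.032232 + 0.136512 + 0.068544 + 0.051744 = 0.289032
Restricting to configurations with strong preparation present: 0.068544 + 0.051744 = 0.120288.
P(strong preparation | high score) = 0.120288 / 0.289032 ≈ 0.4162

Pr(strong preparation | high score) ≈ 0.4162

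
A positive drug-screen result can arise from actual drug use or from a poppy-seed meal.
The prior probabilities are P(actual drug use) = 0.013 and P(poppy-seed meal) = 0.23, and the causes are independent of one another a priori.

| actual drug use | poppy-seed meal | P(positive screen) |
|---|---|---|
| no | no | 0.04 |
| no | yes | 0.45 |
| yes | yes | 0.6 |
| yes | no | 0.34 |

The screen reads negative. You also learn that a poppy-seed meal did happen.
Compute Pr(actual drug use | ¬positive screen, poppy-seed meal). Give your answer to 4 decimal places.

By total probability over both values of actual drug use:
  P(¬positive screen | poppy-seed meal) = 0.55*0.987 + 0.4*0.013
        = 0.542850 + 0.005200 = 0.548050
Configurations with actual drug use contribute 0.005200, so
  P(actual drug use | ¬positive screen, poppy-seed meal) = 0.005200 / 0.548050 ≈ 0.0095

Pr(actual drug use | ¬positive screen, poppy-seed meal) ≈ 0.0095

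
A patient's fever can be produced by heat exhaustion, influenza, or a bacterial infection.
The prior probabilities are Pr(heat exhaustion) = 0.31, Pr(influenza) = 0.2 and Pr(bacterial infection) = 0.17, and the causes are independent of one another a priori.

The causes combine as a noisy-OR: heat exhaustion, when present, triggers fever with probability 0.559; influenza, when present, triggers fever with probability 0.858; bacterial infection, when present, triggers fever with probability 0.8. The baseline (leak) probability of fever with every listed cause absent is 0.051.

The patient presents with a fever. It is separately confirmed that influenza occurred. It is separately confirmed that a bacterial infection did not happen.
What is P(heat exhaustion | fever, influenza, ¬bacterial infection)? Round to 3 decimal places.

P(heat exhaustion | fever, influenza, ¬bacterial infection) ≈ 0.328

Under noisy-OR, P(fever | causes) = 1 − (1−0.051)·∏(1−qᵢ) over the active causes.
Numerator (weight on configurations with heat exhaustion): 0.940572·0.31 = 0.291577
The normalizing constant is 0.865242·0.69 + 0.940572·0.31 = 0.888594
P(heat exhaustion | fever, influenza, ¬bacterial infection) = 0.291577/0.888594 ≈ 0.328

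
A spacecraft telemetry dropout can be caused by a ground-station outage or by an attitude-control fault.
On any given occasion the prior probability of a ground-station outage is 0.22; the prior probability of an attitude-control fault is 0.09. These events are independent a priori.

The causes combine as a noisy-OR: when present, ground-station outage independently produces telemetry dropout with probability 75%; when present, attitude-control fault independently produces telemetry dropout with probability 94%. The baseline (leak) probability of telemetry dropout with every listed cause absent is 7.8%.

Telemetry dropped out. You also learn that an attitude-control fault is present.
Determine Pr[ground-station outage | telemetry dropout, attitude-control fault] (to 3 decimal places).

Under noisy-OR, P(telemetry dropout | causes) = 1 − (1−0.078)·∏(1−qᵢ) over the active causes.
P(telemetry dropout | attitude-control fault) = 0.94468·0.78 + 0.98617·0.22 = 0.736850 + 0.216957 = 0.953807
The ground-station outage-present share is 0.98617·0.22 = 0.216957.
P(ground-station outage | telemetry dropout, attitude-control fault) = 0.216957 / 0.953807 ≈ 0.227

Pr[ground-station outage | telemetry dropout, attitude-control fault] ≈ 0.227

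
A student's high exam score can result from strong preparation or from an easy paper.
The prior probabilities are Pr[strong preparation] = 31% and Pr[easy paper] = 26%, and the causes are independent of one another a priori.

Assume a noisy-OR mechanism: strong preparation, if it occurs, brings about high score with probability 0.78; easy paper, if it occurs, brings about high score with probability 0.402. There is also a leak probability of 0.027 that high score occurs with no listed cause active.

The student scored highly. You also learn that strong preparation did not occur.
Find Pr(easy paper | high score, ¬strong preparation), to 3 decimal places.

Under noisy-OR, P(high score | causes) = 1 − (1−0.027)·∏(1−qᵢ) over the active causes.
For the numerator, keep only easy paper=true terms: 0.418146·0.26 = 0.108718
Denominator P(high score | ¬strong preparation): 0.027·0.74 + 0.418146·0.26 = 0.128698
P(easy paper | high score, ¬strong preparation) = 0.108718/0.128698 ≈ 0.845

Pr(easy paper | high score, ¬strong preparation) ≈ 0.845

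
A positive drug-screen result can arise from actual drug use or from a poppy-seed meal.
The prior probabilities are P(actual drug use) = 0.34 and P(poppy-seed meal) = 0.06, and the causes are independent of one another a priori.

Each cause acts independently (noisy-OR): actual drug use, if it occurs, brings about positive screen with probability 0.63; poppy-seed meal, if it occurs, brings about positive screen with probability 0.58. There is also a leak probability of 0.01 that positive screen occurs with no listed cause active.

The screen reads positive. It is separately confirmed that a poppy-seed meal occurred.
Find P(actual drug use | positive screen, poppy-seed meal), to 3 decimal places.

P(actual drug use | positive screen, poppy-seed meal) ≈ 0.427

Under noisy-OR, P(positive screen | causes) = 1 − (1−0.01)·∏(1−qᵢ) over the active causes.
P(positive screen | poppy-seed meal) = 0.5842·0.66 + 0.846154·0.34 = 0.385572 + 0.287692 = 0.673264
Restricting to configurations with actual drug use present: 0.846154·0.34 = 0.287692.
Hence the posterior is 0.287692/0.673264 ≈ 0.427.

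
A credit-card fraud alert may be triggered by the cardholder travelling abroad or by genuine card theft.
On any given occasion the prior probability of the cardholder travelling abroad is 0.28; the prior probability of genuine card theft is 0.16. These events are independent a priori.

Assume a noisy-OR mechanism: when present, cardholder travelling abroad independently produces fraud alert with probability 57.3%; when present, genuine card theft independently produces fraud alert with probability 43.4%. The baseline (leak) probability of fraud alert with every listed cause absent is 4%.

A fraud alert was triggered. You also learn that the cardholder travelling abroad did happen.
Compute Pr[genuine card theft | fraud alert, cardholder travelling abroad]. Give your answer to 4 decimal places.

Under noisy-OR, P(fraud alert | causes) = 1 − (1−0.04)·∏(1−qᵢ) over the active causes.
Numerator (weight on configurations with genuine card theft): 0.767985*0.16 = 0.122878
Normalizer over all consistent configurations: 0.59008*0.84 + 0.767985*0.16 = 0.618545
Posterior = 0.122878 / 0.618545 ≈ 0.1987

Pr[genuine card theft | fraud alert, cardholder travelling abroad] ≈ 0.1987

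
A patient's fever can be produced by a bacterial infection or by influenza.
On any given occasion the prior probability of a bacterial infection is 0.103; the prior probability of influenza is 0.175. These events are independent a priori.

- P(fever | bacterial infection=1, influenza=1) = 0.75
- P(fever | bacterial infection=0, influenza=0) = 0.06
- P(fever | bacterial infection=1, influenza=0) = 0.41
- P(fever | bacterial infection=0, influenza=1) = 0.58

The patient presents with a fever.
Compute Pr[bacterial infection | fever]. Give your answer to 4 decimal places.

Numerator (weight on configurations with bacterial infection): 0.034840 + 0.013519 = 0.048359
Normalizer over all consistent configurations: 0.06*0.897*0.825 + 0.58*0.897*0.175 + 0.41*0.103*0.825 + 0.75*0.103*0.175 = 0.183805
P(bacterial infection | fever) = 0.048359/0.183805 ≈ 0.2631

Pr[bacterial infection | fever] ≈ 0.2631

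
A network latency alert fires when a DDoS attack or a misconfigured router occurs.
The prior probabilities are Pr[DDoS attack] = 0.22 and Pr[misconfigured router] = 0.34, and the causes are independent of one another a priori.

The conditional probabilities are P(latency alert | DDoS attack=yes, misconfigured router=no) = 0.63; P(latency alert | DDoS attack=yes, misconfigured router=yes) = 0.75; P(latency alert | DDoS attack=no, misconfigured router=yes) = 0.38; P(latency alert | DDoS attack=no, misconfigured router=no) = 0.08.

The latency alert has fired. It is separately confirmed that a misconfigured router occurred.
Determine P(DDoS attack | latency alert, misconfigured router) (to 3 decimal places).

P(DDoS attack | latency alert, misconfigured router) ≈ 0.358

By total probability over both values of DDoS attack:
  P(latency alert | misconfigured router) = 0.38×0.78 + 0.75×0.22
        = 0.296400 + 0.165000 = 0.461400
The terms with DDoS attack present sum to 0.165000, so
  P(DDoS attack | latency alert, misconfigured router) = 0.165000 / 0.461400 ≈ 0.358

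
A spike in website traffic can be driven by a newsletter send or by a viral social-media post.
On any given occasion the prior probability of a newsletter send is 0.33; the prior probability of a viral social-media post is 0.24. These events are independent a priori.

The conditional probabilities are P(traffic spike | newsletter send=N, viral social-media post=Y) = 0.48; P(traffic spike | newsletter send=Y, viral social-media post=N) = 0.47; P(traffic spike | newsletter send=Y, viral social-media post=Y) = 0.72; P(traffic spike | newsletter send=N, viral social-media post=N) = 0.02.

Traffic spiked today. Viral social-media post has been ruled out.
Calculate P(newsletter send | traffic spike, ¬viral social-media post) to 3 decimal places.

P(newsletter send | traffic spike, ¬viral social-media post) ≈ 0.920

Numerator (weight on configurations with newsletter send): 0.47*0.33 = 0.155100
The normalizing constant is 0.02*0.67 + 0.47*0.33 = 0.168500
P(newsletter send | traffic spike, ¬viral social-media post) = 0.155100/0.168500 ≈ 0.920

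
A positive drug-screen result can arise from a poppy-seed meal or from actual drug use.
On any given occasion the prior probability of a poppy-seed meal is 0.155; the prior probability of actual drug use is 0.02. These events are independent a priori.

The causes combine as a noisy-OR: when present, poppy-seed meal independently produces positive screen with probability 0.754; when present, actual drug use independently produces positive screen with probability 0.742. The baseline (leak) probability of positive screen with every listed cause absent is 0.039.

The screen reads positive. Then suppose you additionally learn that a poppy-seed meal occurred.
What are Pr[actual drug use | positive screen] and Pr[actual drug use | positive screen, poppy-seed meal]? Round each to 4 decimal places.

Under noisy-OR, P(positive screen | causes) = 1 − (1−0.039)·∏(1−qᵢ) over the active causes.
For the numerator, keep only actual drug use=true terms: 0.012710 + 0.002911 = 0.015621
Normalizer over all consistent configurations: 0.039*0.845*0.98 + 0.752062*0.845*0.02 + 0.763594*0.155*0.98 + 0.939007*0.155*0.02 = 0.163907
Posterior = 0.015621 / 0.163907 ≈ 0.0953

Now also conditioning on poppy-seed meal=true:
Enumerate both values of actual drug use and weight by the priors:
  P(positive screen | poppy-seed meal) = 0.763594*0.98 + 0.939007*0.02
        = 0.748322 + 0.018780 = 0.767102
Configurations with actual drug use contribute 0.018780, so
  P(actual drug use | positive screen, poppy-seed meal) = 0.018780 / 0.767102 ≈ 0.0245
This is intercausal reasoning (explaining away): once poppy-seed meal accounts for the positive screen, actual drug use becomes less likely.

Pr[actual drug use | positive screen] ≈ 0.0953; Pr[actual drug use | positive screen, poppy-seed meal] ≈ 0.0245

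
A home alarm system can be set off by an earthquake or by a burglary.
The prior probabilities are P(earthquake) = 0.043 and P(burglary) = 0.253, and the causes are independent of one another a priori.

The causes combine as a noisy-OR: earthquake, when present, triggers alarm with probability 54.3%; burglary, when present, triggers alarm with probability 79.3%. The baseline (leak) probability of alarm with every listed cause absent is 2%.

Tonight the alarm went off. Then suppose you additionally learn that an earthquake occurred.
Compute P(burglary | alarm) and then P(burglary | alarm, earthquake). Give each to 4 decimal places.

Under noisy-OR, P(alarm | causes) = 1 − (1−0.02)·∏(1−qᵢ) over the active causes.
By total probability over the 4 (earthquake, burglary) configurations:
  P(alarm) = 0.02×0.957×0.747 + 0.79714×0.957×0.253 + 0.55214×0.043×0.747 + 0.907293×0.043×0.253
        = 0.014298 + 0.193004 + 0.017735 + 0.009870 = 0.234907
Keeping only the burglary-present terms gives 0.202874, so
  P(burglary | alarm) = 0.202874 / 0.234907 ≈ 0.8636

Now condition on the additional information:
Numerator (weight on configurations with burglary): 0.907293*0.253 = 0.229545
The normalizing constant is 0.55214*0.747 + 0.907293*0.253 = 0.641994
Posterior = 0.229545 / 0.641994 ≈ 0.3576
This is intercausal reasoning (explaining away): once earthquake accounts for the alarm, burglary becomes less likely.

P(burglary | alarm) ≈ 0.8636; P(burglary | alarm, earthquake) ≈ 0.3576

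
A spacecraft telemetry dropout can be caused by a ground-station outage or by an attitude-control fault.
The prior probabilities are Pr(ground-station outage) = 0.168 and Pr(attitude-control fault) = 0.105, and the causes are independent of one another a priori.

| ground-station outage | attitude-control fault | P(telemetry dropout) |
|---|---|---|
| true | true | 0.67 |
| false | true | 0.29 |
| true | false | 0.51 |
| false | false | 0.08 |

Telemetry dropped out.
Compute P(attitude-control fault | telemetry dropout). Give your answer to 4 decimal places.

Numerator (weight on configurations with attitude-control fault): 0.025334 + 0.011819 = 0.037153
The normalizing constant is 0.08·0.832·0.895 + 0.29·0.832·0.105 + 0.51·0.168·0.895 + 0.67·0.168·0.105 = 0.173408
Posterior = 0.037153 / 0.173408 ≈ 0.2143

P(attitude-control fault | telemetry dropout) ≈ 0.2143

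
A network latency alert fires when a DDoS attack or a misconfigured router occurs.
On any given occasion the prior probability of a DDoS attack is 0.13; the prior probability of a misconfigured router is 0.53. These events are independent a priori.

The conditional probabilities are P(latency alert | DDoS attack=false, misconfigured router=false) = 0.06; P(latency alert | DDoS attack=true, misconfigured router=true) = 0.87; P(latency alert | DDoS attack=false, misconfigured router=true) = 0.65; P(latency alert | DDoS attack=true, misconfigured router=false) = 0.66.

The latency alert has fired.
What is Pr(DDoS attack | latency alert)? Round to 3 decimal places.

Pr(DDoS attack | latency alert) ≈ 0.236

P(latency alert) = 0.06×0.87×0.47 + 0.65×0.87×0.53 + 0.66×0.13×0.47 + 0.87×0.13×0.53 = 0.024534 + 0.299715 + 0.040326 + 0.059943 = 0.424518
The DDoS attack-present share is 0.040326 + 0.059943 = 0.100269.
So P(DDoS attack | latency alert) = 0.100269/0.424518 ≈ 0.236.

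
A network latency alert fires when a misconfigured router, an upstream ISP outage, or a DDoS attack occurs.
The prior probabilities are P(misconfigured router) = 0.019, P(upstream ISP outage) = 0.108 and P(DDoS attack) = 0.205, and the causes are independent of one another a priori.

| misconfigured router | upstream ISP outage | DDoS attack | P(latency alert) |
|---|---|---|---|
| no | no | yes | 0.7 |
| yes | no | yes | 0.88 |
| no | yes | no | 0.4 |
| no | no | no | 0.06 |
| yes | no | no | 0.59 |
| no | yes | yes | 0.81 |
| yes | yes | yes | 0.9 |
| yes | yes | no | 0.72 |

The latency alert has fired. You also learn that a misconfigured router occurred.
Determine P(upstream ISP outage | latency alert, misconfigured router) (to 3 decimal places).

For the numerator, keep only upstream ISP outage=true terms: 0.061819 + 0.019926 = 0.081745
Denominator P(latency alert | misconfigured router): 0.59×0.892×0.795 + 0.88×0.892×0.205 + 0.72×0.108×0.795 + 0.9×0.108×0.205 = 0.661055
P(upstream ISP outage | latency alert, misconfigured router) = 0.081745/0.661055 ≈ 0.124

P(upstream ISP outage | latency alert, misconfigured router) ≈ 0.124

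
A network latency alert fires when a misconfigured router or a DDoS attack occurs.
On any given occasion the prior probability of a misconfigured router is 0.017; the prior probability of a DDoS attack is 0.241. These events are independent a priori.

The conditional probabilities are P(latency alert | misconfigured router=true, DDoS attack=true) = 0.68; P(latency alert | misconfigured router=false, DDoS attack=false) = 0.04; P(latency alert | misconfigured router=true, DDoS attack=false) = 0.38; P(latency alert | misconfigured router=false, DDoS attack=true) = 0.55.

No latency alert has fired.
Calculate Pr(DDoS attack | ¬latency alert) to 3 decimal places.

Pr(DDoS attack | ¬latency alert) ≈ 0.130

P(¬latency alert) = 0.96*0.983*0.759 + 0.45*0.983*0.241 + 0.62*0.017*0.759 + 0.32*0.017*0.241 = 0.716253 + 0.106606 + 0.008000 + 0.001311 = 0.832170
Restricting to configurations with DDoS attack present: 0.106606 + 0.001311 = 0.107917.
Hence the posterior is 0.107917/0.832170 ≈ 0.130.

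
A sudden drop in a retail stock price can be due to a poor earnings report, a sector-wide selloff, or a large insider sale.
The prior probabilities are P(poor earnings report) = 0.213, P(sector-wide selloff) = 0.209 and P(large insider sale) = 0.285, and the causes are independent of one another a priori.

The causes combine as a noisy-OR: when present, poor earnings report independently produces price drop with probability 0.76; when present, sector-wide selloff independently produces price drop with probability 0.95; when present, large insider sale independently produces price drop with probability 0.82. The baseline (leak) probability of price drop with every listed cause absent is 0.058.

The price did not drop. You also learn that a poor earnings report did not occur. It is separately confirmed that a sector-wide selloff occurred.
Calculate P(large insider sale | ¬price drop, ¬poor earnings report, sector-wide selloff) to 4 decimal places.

Under noisy-OR, P(price drop | causes) = 1 − (1−0.058)·∏(1−qᵢ) over the active causes.
P(¬price drop | ¬poor earnings report, sector-wide selloff) = 0.0471*0.715 + 0.008478*0.285 = 0.033676 + 0.002416 = 0.036092
Of this, 0.002416 comes from 0.008478*0.285 (the large insider sale=true cases).
P(large insider sale | ¬price drop, ¬poor earnings report, sector-wide selloff) = 0.002416 / 0.036092 ≈ 0.0669

P(large insider sale | ¬price drop, ¬poor earnings report, sector-wide selloff) ≈ 0.0669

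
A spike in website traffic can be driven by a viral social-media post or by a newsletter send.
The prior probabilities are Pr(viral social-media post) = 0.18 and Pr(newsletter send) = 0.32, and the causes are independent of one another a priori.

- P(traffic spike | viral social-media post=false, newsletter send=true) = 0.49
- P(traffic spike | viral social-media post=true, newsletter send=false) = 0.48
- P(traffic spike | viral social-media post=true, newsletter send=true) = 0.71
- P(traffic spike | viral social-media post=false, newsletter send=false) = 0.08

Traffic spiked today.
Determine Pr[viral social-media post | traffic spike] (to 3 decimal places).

P(traffic spike) = 0.08×0.82×0.68 + 0.49×0.82×0.32 + 0.48×0.18×0.68 + 0.71×0.18×0.32 = 0.044608 + 0.128576 + 0.058752 + 0.040896 = 0.272832
The viral social-media post-present share is 0.058752 + 0.040896 = 0.099648.
Hence the posterior is 0.099648/0.272832 ≈ 0.365.

Pr[viral social-media post | traffic spike] ≈ 0.365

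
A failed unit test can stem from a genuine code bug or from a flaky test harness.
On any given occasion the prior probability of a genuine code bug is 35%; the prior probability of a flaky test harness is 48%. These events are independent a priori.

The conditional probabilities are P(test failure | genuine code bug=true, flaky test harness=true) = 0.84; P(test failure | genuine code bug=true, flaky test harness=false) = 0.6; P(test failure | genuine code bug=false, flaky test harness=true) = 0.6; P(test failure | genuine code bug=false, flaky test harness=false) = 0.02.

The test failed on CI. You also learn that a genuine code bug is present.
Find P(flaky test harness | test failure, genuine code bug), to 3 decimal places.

P(test failure | genuine code bug) = 0.6×0.52 + 0.84×0.48 = 0.312000 + 0.403200 = 0.715200
Restricting to configurations with flaky test harness present: 0.84×0.48 = 0.403200.
Hence the posterior is 0.403200/0.715200 ≈ 0.564.

P(flaky test harness | test failure, genuine code bug) ≈ 0.564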